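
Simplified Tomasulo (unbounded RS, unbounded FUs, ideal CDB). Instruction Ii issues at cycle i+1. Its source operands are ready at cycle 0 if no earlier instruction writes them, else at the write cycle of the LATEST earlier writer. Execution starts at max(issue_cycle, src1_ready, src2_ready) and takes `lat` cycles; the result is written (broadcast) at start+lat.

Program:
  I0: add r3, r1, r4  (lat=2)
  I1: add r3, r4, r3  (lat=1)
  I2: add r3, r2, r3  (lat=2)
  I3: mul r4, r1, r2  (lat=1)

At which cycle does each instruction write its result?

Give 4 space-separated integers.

Answer: 3 4 6 5

Derivation:
I0 add r3: issue@1 deps=(None,None) exec_start@1 write@3
I1 add r3: issue@2 deps=(None,0) exec_start@3 write@4
I2 add r3: issue@3 deps=(None,1) exec_start@4 write@6
I3 mul r4: issue@4 deps=(None,None) exec_start@4 write@5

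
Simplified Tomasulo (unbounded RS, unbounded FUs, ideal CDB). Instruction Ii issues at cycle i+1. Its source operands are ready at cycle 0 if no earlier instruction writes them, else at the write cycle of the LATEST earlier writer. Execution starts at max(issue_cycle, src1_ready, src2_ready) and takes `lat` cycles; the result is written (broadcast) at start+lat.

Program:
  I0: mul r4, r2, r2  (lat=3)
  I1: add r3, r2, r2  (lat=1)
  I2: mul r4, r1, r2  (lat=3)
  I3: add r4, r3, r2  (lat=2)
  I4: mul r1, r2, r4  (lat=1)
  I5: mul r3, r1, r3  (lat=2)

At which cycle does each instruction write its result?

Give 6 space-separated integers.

I0 mul r4: issue@1 deps=(None,None) exec_start@1 write@4
I1 add r3: issue@2 deps=(None,None) exec_start@2 write@3
I2 mul r4: issue@3 deps=(None,None) exec_start@3 write@6
I3 add r4: issue@4 deps=(1,None) exec_start@4 write@6
I4 mul r1: issue@5 deps=(None,3) exec_start@6 write@7
I5 mul r3: issue@6 deps=(4,1) exec_start@7 write@9

Answer: 4 3 6 6 7 9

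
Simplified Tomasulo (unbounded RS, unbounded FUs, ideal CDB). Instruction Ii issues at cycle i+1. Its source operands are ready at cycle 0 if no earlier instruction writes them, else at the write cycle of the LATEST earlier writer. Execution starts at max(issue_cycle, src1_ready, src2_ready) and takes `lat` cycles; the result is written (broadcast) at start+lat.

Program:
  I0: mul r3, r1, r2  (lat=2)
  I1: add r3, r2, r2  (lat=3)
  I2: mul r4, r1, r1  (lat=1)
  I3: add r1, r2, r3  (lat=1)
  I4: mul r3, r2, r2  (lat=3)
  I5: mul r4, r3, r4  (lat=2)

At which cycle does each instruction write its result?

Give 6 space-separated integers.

I0 mul r3: issue@1 deps=(None,None) exec_start@1 write@3
I1 add r3: issue@2 deps=(None,None) exec_start@2 write@5
I2 mul r4: issue@3 deps=(None,None) exec_start@3 write@4
I3 add r1: issue@4 deps=(None,1) exec_start@5 write@6
I4 mul r3: issue@5 deps=(None,None) exec_start@5 write@8
I5 mul r4: issue@6 deps=(4,2) exec_start@8 write@10

Answer: 3 5 4 6 8 10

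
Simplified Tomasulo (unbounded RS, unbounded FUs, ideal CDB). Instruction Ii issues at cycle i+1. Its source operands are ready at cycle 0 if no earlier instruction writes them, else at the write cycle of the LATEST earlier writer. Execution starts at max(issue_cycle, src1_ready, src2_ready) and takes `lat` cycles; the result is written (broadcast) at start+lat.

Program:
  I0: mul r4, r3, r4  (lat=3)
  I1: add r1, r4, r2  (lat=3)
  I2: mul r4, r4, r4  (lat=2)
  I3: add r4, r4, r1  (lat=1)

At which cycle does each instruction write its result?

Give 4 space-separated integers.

Answer: 4 7 6 8

Derivation:
I0 mul r4: issue@1 deps=(None,None) exec_start@1 write@4
I1 add r1: issue@2 deps=(0,None) exec_start@4 write@7
I2 mul r4: issue@3 deps=(0,0) exec_start@4 write@6
I3 add r4: issue@4 deps=(2,1) exec_start@7 write@8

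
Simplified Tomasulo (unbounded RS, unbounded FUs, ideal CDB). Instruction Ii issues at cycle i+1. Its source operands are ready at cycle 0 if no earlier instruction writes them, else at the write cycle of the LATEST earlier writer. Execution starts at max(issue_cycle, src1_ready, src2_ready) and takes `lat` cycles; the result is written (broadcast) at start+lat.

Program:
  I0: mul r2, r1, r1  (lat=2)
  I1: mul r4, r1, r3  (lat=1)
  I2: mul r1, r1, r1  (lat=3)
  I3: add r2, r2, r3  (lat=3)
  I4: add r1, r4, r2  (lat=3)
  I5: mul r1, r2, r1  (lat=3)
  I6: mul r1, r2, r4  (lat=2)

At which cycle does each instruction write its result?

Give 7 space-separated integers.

I0 mul r2: issue@1 deps=(None,None) exec_start@1 write@3
I1 mul r4: issue@2 deps=(None,None) exec_start@2 write@3
I2 mul r1: issue@3 deps=(None,None) exec_start@3 write@6
I3 add r2: issue@4 deps=(0,None) exec_start@4 write@7
I4 add r1: issue@5 deps=(1,3) exec_start@7 write@10
I5 mul r1: issue@6 deps=(3,4) exec_start@10 write@13
I6 mul r1: issue@7 deps=(3,1) exec_start@7 write@9

Answer: 3 3 6 7 10 13 9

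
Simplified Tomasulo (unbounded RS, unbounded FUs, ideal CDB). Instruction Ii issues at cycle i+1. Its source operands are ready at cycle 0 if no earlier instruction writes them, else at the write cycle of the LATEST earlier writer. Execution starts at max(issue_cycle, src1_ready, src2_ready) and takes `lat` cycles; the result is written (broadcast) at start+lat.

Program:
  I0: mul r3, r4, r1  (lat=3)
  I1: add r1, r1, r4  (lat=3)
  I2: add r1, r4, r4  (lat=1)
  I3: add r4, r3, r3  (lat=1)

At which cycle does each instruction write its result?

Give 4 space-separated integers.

I0 mul r3: issue@1 deps=(None,None) exec_start@1 write@4
I1 add r1: issue@2 deps=(None,None) exec_start@2 write@5
I2 add r1: issue@3 deps=(None,None) exec_start@3 write@4
I3 add r4: issue@4 deps=(0,0) exec_start@4 write@5

Answer: 4 5 4 5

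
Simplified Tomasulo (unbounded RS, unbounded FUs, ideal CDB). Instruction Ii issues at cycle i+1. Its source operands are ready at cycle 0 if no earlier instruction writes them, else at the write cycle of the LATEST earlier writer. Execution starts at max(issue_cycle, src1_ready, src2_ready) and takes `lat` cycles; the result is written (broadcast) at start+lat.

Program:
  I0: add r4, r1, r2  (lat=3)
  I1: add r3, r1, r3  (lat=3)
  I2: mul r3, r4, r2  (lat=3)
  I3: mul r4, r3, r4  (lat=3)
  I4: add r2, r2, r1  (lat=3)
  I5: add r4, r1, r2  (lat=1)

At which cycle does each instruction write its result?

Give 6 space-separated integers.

I0 add r4: issue@1 deps=(None,None) exec_start@1 write@4
I1 add r3: issue@2 deps=(None,None) exec_start@2 write@5
I2 mul r3: issue@3 deps=(0,None) exec_start@4 write@7
I3 mul r4: issue@4 deps=(2,0) exec_start@7 write@10
I4 add r2: issue@5 deps=(None,None) exec_start@5 write@8
I5 add r4: issue@6 deps=(None,4) exec_start@8 write@9

Answer: 4 5 7 10 8 9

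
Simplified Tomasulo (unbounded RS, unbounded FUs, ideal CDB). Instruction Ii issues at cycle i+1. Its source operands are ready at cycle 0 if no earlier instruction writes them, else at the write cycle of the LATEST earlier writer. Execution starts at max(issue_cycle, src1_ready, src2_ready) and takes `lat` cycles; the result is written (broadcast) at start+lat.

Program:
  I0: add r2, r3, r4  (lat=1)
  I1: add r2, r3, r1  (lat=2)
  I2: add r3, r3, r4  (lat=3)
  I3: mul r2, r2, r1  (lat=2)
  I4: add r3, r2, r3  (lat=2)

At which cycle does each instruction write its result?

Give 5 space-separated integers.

Answer: 2 4 6 6 8

Derivation:
I0 add r2: issue@1 deps=(None,None) exec_start@1 write@2
I1 add r2: issue@2 deps=(None,None) exec_start@2 write@4
I2 add r3: issue@3 deps=(None,None) exec_start@3 write@6
I3 mul r2: issue@4 deps=(1,None) exec_start@4 write@6
I4 add r3: issue@5 deps=(3,2) exec_start@6 write@8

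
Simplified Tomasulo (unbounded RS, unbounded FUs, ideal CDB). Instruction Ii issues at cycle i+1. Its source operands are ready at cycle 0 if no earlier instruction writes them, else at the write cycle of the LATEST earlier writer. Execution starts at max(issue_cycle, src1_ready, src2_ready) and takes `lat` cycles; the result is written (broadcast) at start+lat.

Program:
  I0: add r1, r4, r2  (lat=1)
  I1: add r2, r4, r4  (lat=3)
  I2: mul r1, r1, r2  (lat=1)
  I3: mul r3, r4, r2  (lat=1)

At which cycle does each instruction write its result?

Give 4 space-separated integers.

Answer: 2 5 6 6

Derivation:
I0 add r1: issue@1 deps=(None,None) exec_start@1 write@2
I1 add r2: issue@2 deps=(None,None) exec_start@2 write@5
I2 mul r1: issue@3 deps=(0,1) exec_start@5 write@6
I3 mul r3: issue@4 deps=(None,1) exec_start@5 write@6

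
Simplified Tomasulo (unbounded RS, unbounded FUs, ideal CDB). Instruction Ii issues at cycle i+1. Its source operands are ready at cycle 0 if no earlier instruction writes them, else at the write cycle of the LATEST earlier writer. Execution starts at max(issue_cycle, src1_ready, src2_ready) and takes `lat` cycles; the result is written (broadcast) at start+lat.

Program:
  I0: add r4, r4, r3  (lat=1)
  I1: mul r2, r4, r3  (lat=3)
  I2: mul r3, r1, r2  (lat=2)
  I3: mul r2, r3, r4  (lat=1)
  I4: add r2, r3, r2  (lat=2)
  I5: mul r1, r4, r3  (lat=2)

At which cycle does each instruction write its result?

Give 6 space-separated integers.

Answer: 2 5 7 8 10 9

Derivation:
I0 add r4: issue@1 deps=(None,None) exec_start@1 write@2
I1 mul r2: issue@2 deps=(0,None) exec_start@2 write@5
I2 mul r3: issue@3 deps=(None,1) exec_start@5 write@7
I3 mul r2: issue@4 deps=(2,0) exec_start@7 write@8
I4 add r2: issue@5 deps=(2,3) exec_start@8 write@10
I5 mul r1: issue@6 deps=(0,2) exec_start@7 write@9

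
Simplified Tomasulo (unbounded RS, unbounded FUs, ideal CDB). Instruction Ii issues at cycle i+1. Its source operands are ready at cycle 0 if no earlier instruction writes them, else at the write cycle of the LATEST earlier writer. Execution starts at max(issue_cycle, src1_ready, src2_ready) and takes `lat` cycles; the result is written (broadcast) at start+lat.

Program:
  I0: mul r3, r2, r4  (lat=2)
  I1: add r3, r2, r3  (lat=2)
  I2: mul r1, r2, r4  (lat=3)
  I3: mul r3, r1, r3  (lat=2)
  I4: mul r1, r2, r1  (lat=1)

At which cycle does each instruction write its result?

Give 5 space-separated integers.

I0 mul r3: issue@1 deps=(None,None) exec_start@1 write@3
I1 add r3: issue@2 deps=(None,0) exec_start@3 write@5
I2 mul r1: issue@3 deps=(None,None) exec_start@3 write@6
I3 mul r3: issue@4 deps=(2,1) exec_start@6 write@8
I4 mul r1: issue@5 deps=(None,2) exec_start@6 write@7

Answer: 3 5 6 8 7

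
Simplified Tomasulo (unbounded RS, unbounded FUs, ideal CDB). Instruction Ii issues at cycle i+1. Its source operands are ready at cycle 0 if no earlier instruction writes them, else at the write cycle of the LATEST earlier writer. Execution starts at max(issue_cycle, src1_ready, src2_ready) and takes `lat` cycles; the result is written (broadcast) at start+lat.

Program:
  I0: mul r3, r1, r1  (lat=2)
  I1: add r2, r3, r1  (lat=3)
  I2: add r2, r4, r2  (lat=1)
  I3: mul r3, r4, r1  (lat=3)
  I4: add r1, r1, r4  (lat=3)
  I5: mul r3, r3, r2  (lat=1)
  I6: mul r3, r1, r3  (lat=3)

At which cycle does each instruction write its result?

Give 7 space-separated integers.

Answer: 3 6 7 7 8 8 11

Derivation:
I0 mul r3: issue@1 deps=(None,None) exec_start@1 write@3
I1 add r2: issue@2 deps=(0,None) exec_start@3 write@6
I2 add r2: issue@3 deps=(None,1) exec_start@6 write@7
I3 mul r3: issue@4 deps=(None,None) exec_start@4 write@7
I4 add r1: issue@5 deps=(None,None) exec_start@5 write@8
I5 mul r3: issue@6 deps=(3,2) exec_start@7 write@8
I6 mul r3: issue@7 deps=(4,5) exec_start@8 write@11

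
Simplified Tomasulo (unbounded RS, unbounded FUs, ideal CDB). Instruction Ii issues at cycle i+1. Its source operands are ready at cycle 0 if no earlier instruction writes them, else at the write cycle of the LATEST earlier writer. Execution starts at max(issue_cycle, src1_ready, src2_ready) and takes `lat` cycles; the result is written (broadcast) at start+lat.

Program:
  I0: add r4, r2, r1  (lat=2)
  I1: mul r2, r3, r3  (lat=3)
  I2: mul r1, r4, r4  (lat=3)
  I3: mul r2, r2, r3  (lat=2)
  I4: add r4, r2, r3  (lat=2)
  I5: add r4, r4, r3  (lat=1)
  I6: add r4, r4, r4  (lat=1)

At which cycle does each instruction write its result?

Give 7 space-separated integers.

Answer: 3 5 6 7 9 10 11

Derivation:
I0 add r4: issue@1 deps=(None,None) exec_start@1 write@3
I1 mul r2: issue@2 deps=(None,None) exec_start@2 write@5
I2 mul r1: issue@3 deps=(0,0) exec_start@3 write@6
I3 mul r2: issue@4 deps=(1,None) exec_start@5 write@7
I4 add r4: issue@5 deps=(3,None) exec_start@7 write@9
I5 add r4: issue@6 deps=(4,None) exec_start@9 write@10
I6 add r4: issue@7 deps=(5,5) exec_start@10 write@11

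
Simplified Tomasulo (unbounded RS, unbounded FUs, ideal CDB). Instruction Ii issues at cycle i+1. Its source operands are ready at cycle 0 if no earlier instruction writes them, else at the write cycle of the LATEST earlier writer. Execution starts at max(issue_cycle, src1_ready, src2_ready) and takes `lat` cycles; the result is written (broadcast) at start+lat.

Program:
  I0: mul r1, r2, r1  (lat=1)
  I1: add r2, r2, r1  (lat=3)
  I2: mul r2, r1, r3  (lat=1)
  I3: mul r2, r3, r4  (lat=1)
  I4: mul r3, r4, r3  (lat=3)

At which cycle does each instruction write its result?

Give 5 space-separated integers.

I0 mul r1: issue@1 deps=(None,None) exec_start@1 write@2
I1 add r2: issue@2 deps=(None,0) exec_start@2 write@5
I2 mul r2: issue@3 deps=(0,None) exec_start@3 write@4
I3 mul r2: issue@4 deps=(None,None) exec_start@4 write@5
I4 mul r3: issue@5 deps=(None,None) exec_start@5 write@8

Answer: 2 5 4 5 8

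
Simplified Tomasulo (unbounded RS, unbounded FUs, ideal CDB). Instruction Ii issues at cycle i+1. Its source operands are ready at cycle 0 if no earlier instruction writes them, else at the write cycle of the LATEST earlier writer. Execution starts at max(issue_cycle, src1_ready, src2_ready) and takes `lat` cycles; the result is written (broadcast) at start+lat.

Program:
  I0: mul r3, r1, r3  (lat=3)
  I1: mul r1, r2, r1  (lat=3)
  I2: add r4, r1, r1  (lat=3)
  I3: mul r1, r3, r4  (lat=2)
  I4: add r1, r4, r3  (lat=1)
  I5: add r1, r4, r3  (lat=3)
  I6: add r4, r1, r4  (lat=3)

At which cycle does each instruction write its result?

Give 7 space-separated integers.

I0 mul r3: issue@1 deps=(None,None) exec_start@1 write@4
I1 mul r1: issue@2 deps=(None,None) exec_start@2 write@5
I2 add r4: issue@3 deps=(1,1) exec_start@5 write@8
I3 mul r1: issue@4 deps=(0,2) exec_start@8 write@10
I4 add r1: issue@5 deps=(2,0) exec_start@8 write@9
I5 add r1: issue@6 deps=(2,0) exec_start@8 write@11
I6 add r4: issue@7 deps=(5,2) exec_start@11 write@14

Answer: 4 5 8 10 9 11 14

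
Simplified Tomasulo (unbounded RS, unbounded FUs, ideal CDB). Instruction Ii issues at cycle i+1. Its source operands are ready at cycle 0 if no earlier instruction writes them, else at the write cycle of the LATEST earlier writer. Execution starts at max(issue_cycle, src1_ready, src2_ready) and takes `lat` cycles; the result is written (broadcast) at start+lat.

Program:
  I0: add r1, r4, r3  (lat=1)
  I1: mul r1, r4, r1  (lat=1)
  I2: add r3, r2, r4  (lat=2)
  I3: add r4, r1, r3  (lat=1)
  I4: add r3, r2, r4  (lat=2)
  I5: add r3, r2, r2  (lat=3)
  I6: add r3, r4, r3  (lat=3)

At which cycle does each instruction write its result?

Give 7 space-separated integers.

I0 add r1: issue@1 deps=(None,None) exec_start@1 write@2
I1 mul r1: issue@2 deps=(None,0) exec_start@2 write@3
I2 add r3: issue@3 deps=(None,None) exec_start@3 write@5
I3 add r4: issue@4 deps=(1,2) exec_start@5 write@6
I4 add r3: issue@5 deps=(None,3) exec_start@6 write@8
I5 add r3: issue@6 deps=(None,None) exec_start@6 write@9
I6 add r3: issue@7 deps=(3,5) exec_start@9 write@12

Answer: 2 3 5 6 8 9 12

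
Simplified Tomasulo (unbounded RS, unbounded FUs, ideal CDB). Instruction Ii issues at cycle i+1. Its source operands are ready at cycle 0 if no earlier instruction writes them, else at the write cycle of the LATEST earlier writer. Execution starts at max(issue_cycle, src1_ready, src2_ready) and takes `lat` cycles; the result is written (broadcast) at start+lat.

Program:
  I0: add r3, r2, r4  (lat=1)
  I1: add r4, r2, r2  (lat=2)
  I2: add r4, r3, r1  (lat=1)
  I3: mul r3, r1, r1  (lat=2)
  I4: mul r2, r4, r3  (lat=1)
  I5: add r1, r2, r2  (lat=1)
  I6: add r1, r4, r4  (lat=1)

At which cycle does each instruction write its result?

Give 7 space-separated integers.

Answer: 2 4 4 6 7 8 8

Derivation:
I0 add r3: issue@1 deps=(None,None) exec_start@1 write@2
I1 add r4: issue@2 deps=(None,None) exec_start@2 write@4
I2 add r4: issue@3 deps=(0,None) exec_start@3 write@4
I3 mul r3: issue@4 deps=(None,None) exec_start@4 write@6
I4 mul r2: issue@5 deps=(2,3) exec_start@6 write@7
I5 add r1: issue@6 deps=(4,4) exec_start@7 write@8
I6 add r1: issue@7 deps=(2,2) exec_start@7 write@8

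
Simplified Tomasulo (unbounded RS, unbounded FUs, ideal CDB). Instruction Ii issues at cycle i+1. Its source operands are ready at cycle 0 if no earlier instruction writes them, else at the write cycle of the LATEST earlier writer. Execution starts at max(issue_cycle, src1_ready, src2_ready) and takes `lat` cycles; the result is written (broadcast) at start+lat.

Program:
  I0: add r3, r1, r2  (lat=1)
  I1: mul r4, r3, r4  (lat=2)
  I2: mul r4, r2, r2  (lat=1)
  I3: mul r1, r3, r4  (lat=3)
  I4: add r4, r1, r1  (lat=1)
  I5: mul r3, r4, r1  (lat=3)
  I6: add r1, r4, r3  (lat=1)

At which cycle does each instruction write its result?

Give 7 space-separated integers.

I0 add r3: issue@1 deps=(None,None) exec_start@1 write@2
I1 mul r4: issue@2 deps=(0,None) exec_start@2 write@4
I2 mul r4: issue@3 deps=(None,None) exec_start@3 write@4
I3 mul r1: issue@4 deps=(0,2) exec_start@4 write@7
I4 add r4: issue@5 deps=(3,3) exec_start@7 write@8
I5 mul r3: issue@6 deps=(4,3) exec_start@8 write@11
I6 add r1: issue@7 deps=(4,5) exec_start@11 write@12

Answer: 2 4 4 7 8 11 12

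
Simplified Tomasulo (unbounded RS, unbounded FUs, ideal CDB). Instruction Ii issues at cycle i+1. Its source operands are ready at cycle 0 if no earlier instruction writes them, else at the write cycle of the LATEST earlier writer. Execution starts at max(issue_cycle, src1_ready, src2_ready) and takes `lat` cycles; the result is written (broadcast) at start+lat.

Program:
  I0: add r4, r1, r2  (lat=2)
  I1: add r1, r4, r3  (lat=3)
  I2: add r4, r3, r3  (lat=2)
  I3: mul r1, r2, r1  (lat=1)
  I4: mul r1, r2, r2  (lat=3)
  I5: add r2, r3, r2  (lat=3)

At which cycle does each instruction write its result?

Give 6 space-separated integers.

I0 add r4: issue@1 deps=(None,None) exec_start@1 write@3
I1 add r1: issue@2 deps=(0,None) exec_start@3 write@6
I2 add r4: issue@3 deps=(None,None) exec_start@3 write@5
I3 mul r1: issue@4 deps=(None,1) exec_start@6 write@7
I4 mul r1: issue@5 deps=(None,None) exec_start@5 write@8
I5 add r2: issue@6 deps=(None,None) exec_start@6 write@9

Answer: 3 6 5 7 8 9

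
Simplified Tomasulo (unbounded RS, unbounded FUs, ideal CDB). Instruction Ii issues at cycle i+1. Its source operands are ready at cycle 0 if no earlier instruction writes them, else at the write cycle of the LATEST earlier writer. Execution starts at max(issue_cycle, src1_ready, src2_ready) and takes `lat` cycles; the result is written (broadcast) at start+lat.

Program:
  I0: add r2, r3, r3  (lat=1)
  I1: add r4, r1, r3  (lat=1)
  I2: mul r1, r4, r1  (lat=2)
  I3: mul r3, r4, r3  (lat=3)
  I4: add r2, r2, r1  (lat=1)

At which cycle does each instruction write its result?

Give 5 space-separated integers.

Answer: 2 3 5 7 6

Derivation:
I0 add r2: issue@1 deps=(None,None) exec_start@1 write@2
I1 add r4: issue@2 deps=(None,None) exec_start@2 write@3
I2 mul r1: issue@3 deps=(1,None) exec_start@3 write@5
I3 mul r3: issue@4 deps=(1,None) exec_start@4 write@7
I4 add r2: issue@5 deps=(0,2) exec_start@5 write@6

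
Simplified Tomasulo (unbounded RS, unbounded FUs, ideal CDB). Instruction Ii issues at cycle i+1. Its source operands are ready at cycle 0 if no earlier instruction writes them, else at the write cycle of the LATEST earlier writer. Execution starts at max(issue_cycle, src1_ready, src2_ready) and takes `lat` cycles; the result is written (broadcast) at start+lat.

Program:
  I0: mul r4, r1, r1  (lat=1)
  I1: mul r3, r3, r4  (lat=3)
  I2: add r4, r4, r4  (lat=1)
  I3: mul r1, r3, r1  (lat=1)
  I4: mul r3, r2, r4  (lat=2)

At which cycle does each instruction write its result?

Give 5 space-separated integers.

I0 mul r4: issue@1 deps=(None,None) exec_start@1 write@2
I1 mul r3: issue@2 deps=(None,0) exec_start@2 write@5
I2 add r4: issue@3 deps=(0,0) exec_start@3 write@4
I3 mul r1: issue@4 deps=(1,None) exec_start@5 write@6
I4 mul r3: issue@5 deps=(None,2) exec_start@5 write@7

Answer: 2 5 4 6 7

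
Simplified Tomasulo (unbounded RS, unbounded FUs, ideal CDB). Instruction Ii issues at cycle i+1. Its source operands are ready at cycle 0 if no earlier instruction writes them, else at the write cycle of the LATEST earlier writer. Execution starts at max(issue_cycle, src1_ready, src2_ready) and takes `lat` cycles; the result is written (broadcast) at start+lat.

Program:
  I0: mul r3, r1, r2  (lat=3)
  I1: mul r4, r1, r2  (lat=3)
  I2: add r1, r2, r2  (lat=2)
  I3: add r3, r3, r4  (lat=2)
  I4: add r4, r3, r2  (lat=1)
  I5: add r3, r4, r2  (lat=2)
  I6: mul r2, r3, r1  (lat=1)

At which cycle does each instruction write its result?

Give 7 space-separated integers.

Answer: 4 5 5 7 8 10 11

Derivation:
I0 mul r3: issue@1 deps=(None,None) exec_start@1 write@4
I1 mul r4: issue@2 deps=(None,None) exec_start@2 write@5
I2 add r1: issue@3 deps=(None,None) exec_start@3 write@5
I3 add r3: issue@4 deps=(0,1) exec_start@5 write@7
I4 add r4: issue@5 deps=(3,None) exec_start@7 write@8
I5 add r3: issue@6 deps=(4,None) exec_start@8 write@10
I6 mul r2: issue@7 deps=(5,2) exec_start@10 write@11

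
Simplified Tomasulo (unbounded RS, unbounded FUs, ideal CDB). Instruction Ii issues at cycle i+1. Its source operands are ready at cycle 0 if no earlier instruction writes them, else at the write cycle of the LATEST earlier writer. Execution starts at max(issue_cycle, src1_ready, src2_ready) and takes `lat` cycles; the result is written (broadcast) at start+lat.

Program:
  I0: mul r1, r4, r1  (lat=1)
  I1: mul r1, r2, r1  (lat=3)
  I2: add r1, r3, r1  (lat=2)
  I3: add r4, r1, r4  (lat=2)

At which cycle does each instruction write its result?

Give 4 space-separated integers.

I0 mul r1: issue@1 deps=(None,None) exec_start@1 write@2
I1 mul r1: issue@2 deps=(None,0) exec_start@2 write@5
I2 add r1: issue@3 deps=(None,1) exec_start@5 write@7
I3 add r4: issue@4 deps=(2,None) exec_start@7 write@9

Answer: 2 5 7 9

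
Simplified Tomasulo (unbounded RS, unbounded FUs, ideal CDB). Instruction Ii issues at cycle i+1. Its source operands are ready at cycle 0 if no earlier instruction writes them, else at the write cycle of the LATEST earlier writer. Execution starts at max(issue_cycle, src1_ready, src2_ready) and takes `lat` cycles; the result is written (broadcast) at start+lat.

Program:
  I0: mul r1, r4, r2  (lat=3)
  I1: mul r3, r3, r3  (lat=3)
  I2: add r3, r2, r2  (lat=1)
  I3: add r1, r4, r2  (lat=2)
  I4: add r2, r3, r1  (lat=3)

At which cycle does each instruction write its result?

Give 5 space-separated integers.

Answer: 4 5 4 6 9

Derivation:
I0 mul r1: issue@1 deps=(None,None) exec_start@1 write@4
I1 mul r3: issue@2 deps=(None,None) exec_start@2 write@5
I2 add r3: issue@3 deps=(None,None) exec_start@3 write@4
I3 add r1: issue@4 deps=(None,None) exec_start@4 write@6
I4 add r2: issue@5 deps=(2,3) exec_start@6 write@9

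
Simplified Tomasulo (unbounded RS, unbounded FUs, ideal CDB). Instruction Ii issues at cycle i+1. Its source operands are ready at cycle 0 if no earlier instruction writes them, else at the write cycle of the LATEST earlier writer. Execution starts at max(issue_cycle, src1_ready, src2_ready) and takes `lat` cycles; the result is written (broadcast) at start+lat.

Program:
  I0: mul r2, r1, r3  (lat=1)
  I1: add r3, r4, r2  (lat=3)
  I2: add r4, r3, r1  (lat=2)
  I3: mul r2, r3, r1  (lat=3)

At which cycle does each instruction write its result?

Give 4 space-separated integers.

I0 mul r2: issue@1 deps=(None,None) exec_start@1 write@2
I1 add r3: issue@2 deps=(None,0) exec_start@2 write@5
I2 add r4: issue@3 deps=(1,None) exec_start@5 write@7
I3 mul r2: issue@4 deps=(1,None) exec_start@5 write@8

Answer: 2 5 7 8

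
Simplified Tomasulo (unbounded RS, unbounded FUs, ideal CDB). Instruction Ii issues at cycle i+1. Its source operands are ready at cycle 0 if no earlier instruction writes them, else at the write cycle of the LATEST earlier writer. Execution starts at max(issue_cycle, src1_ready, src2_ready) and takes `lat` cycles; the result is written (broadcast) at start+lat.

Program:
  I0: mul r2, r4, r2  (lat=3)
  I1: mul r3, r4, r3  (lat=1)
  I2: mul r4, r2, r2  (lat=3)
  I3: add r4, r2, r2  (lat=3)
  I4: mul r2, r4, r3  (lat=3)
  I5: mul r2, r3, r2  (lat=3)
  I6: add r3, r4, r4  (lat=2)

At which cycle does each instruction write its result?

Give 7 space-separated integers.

I0 mul r2: issue@1 deps=(None,None) exec_start@1 write@4
I1 mul r3: issue@2 deps=(None,None) exec_start@2 write@3
I2 mul r4: issue@3 deps=(0,0) exec_start@4 write@7
I3 add r4: issue@4 deps=(0,0) exec_start@4 write@7
I4 mul r2: issue@5 deps=(3,1) exec_start@7 write@10
I5 mul r2: issue@6 deps=(1,4) exec_start@10 write@13
I6 add r3: issue@7 deps=(3,3) exec_start@7 write@9

Answer: 4 3 7 7 10 13 9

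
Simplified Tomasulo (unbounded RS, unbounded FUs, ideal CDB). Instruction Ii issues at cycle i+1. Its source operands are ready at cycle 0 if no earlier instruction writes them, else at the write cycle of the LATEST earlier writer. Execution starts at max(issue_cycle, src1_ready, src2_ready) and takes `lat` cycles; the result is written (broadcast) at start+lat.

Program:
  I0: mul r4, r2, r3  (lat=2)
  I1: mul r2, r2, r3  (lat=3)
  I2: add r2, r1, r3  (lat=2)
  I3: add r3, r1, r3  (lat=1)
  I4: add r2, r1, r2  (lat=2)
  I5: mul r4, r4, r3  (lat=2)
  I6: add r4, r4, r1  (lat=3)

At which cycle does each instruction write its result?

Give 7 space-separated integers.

I0 mul r4: issue@1 deps=(None,None) exec_start@1 write@3
I1 mul r2: issue@2 deps=(None,None) exec_start@2 write@5
I2 add r2: issue@3 deps=(None,None) exec_start@3 write@5
I3 add r3: issue@4 deps=(None,None) exec_start@4 write@5
I4 add r2: issue@5 deps=(None,2) exec_start@5 write@7
I5 mul r4: issue@6 deps=(0,3) exec_start@6 write@8
I6 add r4: issue@7 deps=(5,None) exec_start@8 write@11

Answer: 3 5 5 5 7 8 11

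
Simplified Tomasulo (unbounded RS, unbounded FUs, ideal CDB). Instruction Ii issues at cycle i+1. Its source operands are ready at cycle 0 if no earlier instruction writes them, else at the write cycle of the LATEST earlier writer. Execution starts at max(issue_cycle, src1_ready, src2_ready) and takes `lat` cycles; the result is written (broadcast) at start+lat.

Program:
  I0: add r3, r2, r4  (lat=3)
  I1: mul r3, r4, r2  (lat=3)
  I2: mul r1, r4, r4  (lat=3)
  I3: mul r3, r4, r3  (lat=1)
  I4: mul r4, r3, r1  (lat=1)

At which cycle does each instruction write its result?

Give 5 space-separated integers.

I0 add r3: issue@1 deps=(None,None) exec_start@1 write@4
I1 mul r3: issue@2 deps=(None,None) exec_start@2 write@5
I2 mul r1: issue@3 deps=(None,None) exec_start@3 write@6
I3 mul r3: issue@4 deps=(None,1) exec_start@5 write@6
I4 mul r4: issue@5 deps=(3,2) exec_start@6 write@7

Answer: 4 5 6 6 7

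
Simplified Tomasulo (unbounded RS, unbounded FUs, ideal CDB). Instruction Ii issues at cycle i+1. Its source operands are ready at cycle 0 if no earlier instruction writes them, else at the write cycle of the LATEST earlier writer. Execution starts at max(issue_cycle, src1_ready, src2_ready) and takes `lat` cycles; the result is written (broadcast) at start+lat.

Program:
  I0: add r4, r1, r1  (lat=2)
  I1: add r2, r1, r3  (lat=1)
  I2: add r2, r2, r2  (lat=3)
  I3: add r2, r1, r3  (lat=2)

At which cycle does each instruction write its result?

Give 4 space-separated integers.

I0 add r4: issue@1 deps=(None,None) exec_start@1 write@3
I1 add r2: issue@2 deps=(None,None) exec_start@2 write@3
I2 add r2: issue@3 deps=(1,1) exec_start@3 write@6
I3 add r2: issue@4 deps=(None,None) exec_start@4 write@6

Answer: 3 3 6 6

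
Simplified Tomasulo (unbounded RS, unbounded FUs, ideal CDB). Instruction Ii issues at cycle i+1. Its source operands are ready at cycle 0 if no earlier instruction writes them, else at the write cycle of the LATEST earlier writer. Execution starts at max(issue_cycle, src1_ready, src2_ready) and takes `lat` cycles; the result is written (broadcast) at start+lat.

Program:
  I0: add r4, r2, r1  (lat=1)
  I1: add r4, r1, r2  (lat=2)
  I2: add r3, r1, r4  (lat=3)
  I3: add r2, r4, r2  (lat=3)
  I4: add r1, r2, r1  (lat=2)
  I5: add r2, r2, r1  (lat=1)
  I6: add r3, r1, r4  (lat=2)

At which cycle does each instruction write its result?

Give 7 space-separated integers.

I0 add r4: issue@1 deps=(None,None) exec_start@1 write@2
I1 add r4: issue@2 deps=(None,None) exec_start@2 write@4
I2 add r3: issue@3 deps=(None,1) exec_start@4 write@7
I3 add r2: issue@4 deps=(1,None) exec_start@4 write@7
I4 add r1: issue@5 deps=(3,None) exec_start@7 write@9
I5 add r2: issue@6 deps=(3,4) exec_start@9 write@10
I6 add r3: issue@7 deps=(4,1) exec_start@9 write@11

Answer: 2 4 7 7 9 10 11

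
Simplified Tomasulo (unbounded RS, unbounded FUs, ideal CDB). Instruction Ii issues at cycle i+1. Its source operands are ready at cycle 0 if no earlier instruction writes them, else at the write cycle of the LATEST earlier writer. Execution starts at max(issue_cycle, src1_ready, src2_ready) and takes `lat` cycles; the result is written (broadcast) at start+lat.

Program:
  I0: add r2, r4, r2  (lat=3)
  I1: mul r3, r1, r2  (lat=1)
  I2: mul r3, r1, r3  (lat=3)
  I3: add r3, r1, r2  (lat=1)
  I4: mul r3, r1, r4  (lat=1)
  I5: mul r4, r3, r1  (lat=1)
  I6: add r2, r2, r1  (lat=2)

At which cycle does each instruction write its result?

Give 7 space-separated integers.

I0 add r2: issue@1 deps=(None,None) exec_start@1 write@4
I1 mul r3: issue@2 deps=(None,0) exec_start@4 write@5
I2 mul r3: issue@3 deps=(None,1) exec_start@5 write@8
I3 add r3: issue@4 deps=(None,0) exec_start@4 write@5
I4 mul r3: issue@5 deps=(None,None) exec_start@5 write@6
I5 mul r4: issue@6 deps=(4,None) exec_start@6 write@7
I6 add r2: issue@7 deps=(0,None) exec_start@7 write@9

Answer: 4 5 8 5 6 7 9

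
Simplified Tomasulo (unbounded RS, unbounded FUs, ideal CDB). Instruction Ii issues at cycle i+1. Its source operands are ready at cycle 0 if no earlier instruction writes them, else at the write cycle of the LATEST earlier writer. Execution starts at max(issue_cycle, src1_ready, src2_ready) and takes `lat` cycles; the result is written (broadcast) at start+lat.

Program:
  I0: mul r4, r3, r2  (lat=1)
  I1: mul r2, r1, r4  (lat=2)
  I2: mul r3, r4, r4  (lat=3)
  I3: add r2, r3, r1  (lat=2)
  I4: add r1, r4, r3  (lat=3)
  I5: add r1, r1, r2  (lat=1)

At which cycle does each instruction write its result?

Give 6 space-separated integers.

Answer: 2 4 6 8 9 10

Derivation:
I0 mul r4: issue@1 deps=(None,None) exec_start@1 write@2
I1 mul r2: issue@2 deps=(None,0) exec_start@2 write@4
I2 mul r3: issue@3 deps=(0,0) exec_start@3 write@6
I3 add r2: issue@4 deps=(2,None) exec_start@6 write@8
I4 add r1: issue@5 deps=(0,2) exec_start@6 write@9
I5 add r1: issue@6 deps=(4,3) exec_start@9 write@10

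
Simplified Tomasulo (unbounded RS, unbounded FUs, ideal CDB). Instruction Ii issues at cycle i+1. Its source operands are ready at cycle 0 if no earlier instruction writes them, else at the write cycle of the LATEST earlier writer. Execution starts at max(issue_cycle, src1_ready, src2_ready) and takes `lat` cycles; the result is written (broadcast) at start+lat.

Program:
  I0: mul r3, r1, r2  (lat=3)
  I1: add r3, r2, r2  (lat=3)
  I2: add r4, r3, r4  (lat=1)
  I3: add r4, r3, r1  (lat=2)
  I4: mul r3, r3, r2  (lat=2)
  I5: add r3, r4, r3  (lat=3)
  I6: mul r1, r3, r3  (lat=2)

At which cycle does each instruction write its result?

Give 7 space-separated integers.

I0 mul r3: issue@1 deps=(None,None) exec_start@1 write@4
I1 add r3: issue@2 deps=(None,None) exec_start@2 write@5
I2 add r4: issue@3 deps=(1,None) exec_start@5 write@6
I3 add r4: issue@4 deps=(1,None) exec_start@5 write@7
I4 mul r3: issue@5 deps=(1,None) exec_start@5 write@7
I5 add r3: issue@6 deps=(3,4) exec_start@7 write@10
I6 mul r1: issue@7 deps=(5,5) exec_start@10 write@12

Answer: 4 5 6 7 7 10 12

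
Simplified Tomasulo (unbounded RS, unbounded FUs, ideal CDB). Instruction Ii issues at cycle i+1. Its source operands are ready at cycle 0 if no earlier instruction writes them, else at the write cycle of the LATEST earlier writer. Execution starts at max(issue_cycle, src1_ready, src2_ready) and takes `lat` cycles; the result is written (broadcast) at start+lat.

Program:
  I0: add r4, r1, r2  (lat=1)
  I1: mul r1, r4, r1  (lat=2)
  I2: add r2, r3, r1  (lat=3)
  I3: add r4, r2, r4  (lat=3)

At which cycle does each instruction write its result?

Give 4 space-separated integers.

Answer: 2 4 7 10

Derivation:
I0 add r4: issue@1 deps=(None,None) exec_start@1 write@2
I1 mul r1: issue@2 deps=(0,None) exec_start@2 write@4
I2 add r2: issue@3 deps=(None,1) exec_start@4 write@7
I3 add r4: issue@4 deps=(2,0) exec_start@7 write@10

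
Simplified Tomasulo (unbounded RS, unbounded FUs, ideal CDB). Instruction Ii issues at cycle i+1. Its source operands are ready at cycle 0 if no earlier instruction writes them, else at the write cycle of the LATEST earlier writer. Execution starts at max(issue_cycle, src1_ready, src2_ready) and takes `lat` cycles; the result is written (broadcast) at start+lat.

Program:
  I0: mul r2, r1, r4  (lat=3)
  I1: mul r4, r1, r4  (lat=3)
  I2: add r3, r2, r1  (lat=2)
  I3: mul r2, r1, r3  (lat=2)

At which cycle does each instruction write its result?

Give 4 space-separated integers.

I0 mul r2: issue@1 deps=(None,None) exec_start@1 write@4
I1 mul r4: issue@2 deps=(None,None) exec_start@2 write@5
I2 add r3: issue@3 deps=(0,None) exec_start@4 write@6
I3 mul r2: issue@4 deps=(None,2) exec_start@6 write@8

Answer: 4 5 6 8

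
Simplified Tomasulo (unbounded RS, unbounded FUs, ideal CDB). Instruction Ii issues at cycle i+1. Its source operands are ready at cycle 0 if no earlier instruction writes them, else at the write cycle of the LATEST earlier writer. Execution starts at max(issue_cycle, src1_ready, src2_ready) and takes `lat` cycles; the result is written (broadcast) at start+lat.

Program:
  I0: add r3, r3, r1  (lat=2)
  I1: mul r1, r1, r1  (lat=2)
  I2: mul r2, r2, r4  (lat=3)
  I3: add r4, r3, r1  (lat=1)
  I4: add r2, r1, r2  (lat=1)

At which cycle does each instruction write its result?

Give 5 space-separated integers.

Answer: 3 4 6 5 7

Derivation:
I0 add r3: issue@1 deps=(None,None) exec_start@1 write@3
I1 mul r1: issue@2 deps=(None,None) exec_start@2 write@4
I2 mul r2: issue@3 deps=(None,None) exec_start@3 write@6
I3 add r4: issue@4 deps=(0,1) exec_start@4 write@5
I4 add r2: issue@5 deps=(1,2) exec_start@6 write@7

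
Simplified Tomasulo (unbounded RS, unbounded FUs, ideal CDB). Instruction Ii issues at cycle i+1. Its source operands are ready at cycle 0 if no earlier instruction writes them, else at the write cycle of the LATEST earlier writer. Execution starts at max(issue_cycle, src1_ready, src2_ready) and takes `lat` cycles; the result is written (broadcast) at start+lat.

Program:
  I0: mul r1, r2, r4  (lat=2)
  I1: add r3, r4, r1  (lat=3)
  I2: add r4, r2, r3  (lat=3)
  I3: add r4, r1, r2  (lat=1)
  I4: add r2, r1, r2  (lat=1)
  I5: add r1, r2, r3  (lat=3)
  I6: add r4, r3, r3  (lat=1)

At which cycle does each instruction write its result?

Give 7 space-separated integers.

I0 mul r1: issue@1 deps=(None,None) exec_start@1 write@3
I1 add r3: issue@2 deps=(None,0) exec_start@3 write@6
I2 add r4: issue@3 deps=(None,1) exec_start@6 write@9
I3 add r4: issue@4 deps=(0,None) exec_start@4 write@5
I4 add r2: issue@5 deps=(0,None) exec_start@5 write@6
I5 add r1: issue@6 deps=(4,1) exec_start@6 write@9
I6 add r4: issue@7 deps=(1,1) exec_start@7 write@8

Answer: 3 6 9 5 6 9 8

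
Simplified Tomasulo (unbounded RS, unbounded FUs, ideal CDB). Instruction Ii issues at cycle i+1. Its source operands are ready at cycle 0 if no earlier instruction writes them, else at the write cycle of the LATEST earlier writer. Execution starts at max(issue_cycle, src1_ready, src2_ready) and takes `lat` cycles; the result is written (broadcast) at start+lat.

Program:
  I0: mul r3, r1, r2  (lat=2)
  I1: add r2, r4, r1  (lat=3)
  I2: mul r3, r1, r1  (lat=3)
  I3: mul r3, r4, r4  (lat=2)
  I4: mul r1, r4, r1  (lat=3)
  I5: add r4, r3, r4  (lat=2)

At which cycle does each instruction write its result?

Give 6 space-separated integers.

Answer: 3 5 6 6 8 8

Derivation:
I0 mul r3: issue@1 deps=(None,None) exec_start@1 write@3
I1 add r2: issue@2 deps=(None,None) exec_start@2 write@5
I2 mul r3: issue@3 deps=(None,None) exec_start@3 write@6
I3 mul r3: issue@4 deps=(None,None) exec_start@4 write@6
I4 mul r1: issue@5 deps=(None,None) exec_start@5 write@8
I5 add r4: issue@6 deps=(3,None) exec_start@6 write@8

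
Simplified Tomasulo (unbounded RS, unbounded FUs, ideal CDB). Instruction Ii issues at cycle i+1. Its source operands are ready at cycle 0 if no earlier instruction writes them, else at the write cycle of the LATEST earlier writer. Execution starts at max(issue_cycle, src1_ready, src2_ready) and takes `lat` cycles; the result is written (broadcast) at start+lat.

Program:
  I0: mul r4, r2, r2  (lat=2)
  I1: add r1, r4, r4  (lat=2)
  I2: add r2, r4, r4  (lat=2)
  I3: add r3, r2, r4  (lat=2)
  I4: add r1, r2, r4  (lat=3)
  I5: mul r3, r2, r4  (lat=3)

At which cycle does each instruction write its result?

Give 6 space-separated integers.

Answer: 3 5 5 7 8 9

Derivation:
I0 mul r4: issue@1 deps=(None,None) exec_start@1 write@3
I1 add r1: issue@2 deps=(0,0) exec_start@3 write@5
I2 add r2: issue@3 deps=(0,0) exec_start@3 write@5
I3 add r3: issue@4 deps=(2,0) exec_start@5 write@7
I4 add r1: issue@5 deps=(2,0) exec_start@5 write@8
I5 mul r3: issue@6 deps=(2,0) exec_start@6 write@9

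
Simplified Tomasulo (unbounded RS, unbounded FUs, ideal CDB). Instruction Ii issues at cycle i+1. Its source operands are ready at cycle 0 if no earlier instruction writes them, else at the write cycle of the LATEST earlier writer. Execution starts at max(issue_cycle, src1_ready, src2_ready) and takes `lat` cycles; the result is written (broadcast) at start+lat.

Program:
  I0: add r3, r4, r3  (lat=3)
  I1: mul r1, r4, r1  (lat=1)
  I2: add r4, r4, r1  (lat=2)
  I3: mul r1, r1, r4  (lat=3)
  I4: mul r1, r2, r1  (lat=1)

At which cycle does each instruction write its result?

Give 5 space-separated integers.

Answer: 4 3 5 8 9

Derivation:
I0 add r3: issue@1 deps=(None,None) exec_start@1 write@4
I1 mul r1: issue@2 deps=(None,None) exec_start@2 write@3
I2 add r4: issue@3 deps=(None,1) exec_start@3 write@5
I3 mul r1: issue@4 deps=(1,2) exec_start@5 write@8
I4 mul r1: issue@5 deps=(None,3) exec_start@8 write@9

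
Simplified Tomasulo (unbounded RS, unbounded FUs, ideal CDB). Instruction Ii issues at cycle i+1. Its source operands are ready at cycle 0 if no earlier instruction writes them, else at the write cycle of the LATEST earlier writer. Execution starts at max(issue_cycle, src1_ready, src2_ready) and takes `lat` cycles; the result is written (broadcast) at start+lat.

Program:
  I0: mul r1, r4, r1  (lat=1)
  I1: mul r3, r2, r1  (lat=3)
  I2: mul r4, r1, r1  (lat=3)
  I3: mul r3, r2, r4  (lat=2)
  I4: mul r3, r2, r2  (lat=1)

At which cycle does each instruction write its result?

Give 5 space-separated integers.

Answer: 2 5 6 8 6

Derivation:
I0 mul r1: issue@1 deps=(None,None) exec_start@1 write@2
I1 mul r3: issue@2 deps=(None,0) exec_start@2 write@5
I2 mul r4: issue@3 deps=(0,0) exec_start@3 write@6
I3 mul r3: issue@4 deps=(None,2) exec_start@6 write@8
I4 mul r3: issue@5 deps=(None,None) exec_start@5 write@6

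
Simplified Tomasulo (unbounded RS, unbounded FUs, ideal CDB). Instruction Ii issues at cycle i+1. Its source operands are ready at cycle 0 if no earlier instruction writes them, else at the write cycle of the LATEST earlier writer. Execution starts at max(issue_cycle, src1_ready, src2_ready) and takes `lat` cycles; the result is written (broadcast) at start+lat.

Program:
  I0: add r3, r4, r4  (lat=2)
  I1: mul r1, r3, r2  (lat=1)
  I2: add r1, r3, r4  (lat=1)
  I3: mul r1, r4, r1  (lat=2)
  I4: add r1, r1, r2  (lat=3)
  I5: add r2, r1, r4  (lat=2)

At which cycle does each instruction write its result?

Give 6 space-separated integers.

I0 add r3: issue@1 deps=(None,None) exec_start@1 write@3
I1 mul r1: issue@2 deps=(0,None) exec_start@3 write@4
I2 add r1: issue@3 deps=(0,None) exec_start@3 write@4
I3 mul r1: issue@4 deps=(None,2) exec_start@4 write@6
I4 add r1: issue@5 deps=(3,None) exec_start@6 write@9
I5 add r2: issue@6 deps=(4,None) exec_start@9 write@11

Answer: 3 4 4 6 9 11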